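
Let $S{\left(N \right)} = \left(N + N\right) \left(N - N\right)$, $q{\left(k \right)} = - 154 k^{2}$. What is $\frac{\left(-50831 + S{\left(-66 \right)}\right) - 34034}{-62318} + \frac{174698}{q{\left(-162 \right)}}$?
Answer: $\frac{83025379319}{62965733292} \approx 1.3186$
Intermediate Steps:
$S{\left(N \right)} = 0$ ($S{\left(N \right)} = 2 N 0 = 0$)
$\frac{\left(-50831 + S{\left(-66 \right)}\right) - 34034}{-62318} + \frac{174698}{q{\left(-162 \right)}} = \frac{\left(-50831 + 0\right) - 34034}{-62318} + \frac{174698}{\left(-154\right) \left(-162\right)^{2}} = \left(-50831 - 34034\right) \left(- \frac{1}{62318}\right) + \frac{174698}{\left(-154\right) 26244} = \left(-84865\right) \left(- \frac{1}{62318}\right) + \frac{174698}{-4041576} = \frac{84865}{62318} + 174698 \left(- \frac{1}{4041576}\right) = \frac{84865}{62318} - \frac{87349}{2020788} = \frac{83025379319}{62965733292}$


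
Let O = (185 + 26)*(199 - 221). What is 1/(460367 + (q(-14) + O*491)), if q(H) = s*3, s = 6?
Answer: -1/1818837 ≈ -5.4980e-7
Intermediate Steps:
O = -4642 (O = 211*(-22) = -4642)
q(H) = 18 (q(H) = 6*3 = 18)
1/(460367 + (q(-14) + O*491)) = 1/(460367 + (18 - 4642*491)) = 1/(460367 + (18 - 2279222)) = 1/(460367 - 2279204) = 1/(-1818837) = -1/1818837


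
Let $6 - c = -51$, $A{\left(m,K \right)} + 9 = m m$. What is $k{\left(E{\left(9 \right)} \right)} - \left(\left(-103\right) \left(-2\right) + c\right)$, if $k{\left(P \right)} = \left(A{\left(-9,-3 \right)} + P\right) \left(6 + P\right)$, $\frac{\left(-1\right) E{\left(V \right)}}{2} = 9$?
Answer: $-911$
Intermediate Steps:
$E{\left(V \right)} = -18$ ($E{\left(V \right)} = \left(-2\right) 9 = -18$)
$A{\left(m,K \right)} = -9 + m^{2}$ ($A{\left(m,K \right)} = -9 + m m = -9 + m^{2}$)
$c = 57$ ($c = 6 - -51 = 6 + 51 = 57$)
$k{\left(P \right)} = \left(6 + P\right) \left(72 + P\right)$ ($k{\left(P \right)} = \left(\left(-9 + \left(-9\right)^{2}\right) + P\right) \left(6 + P\right) = \left(\left(-9 + 81\right) + P\right) \left(6 + P\right) = \left(72 + P\right) \left(6 + P\right) = \left(6 + P\right) \left(72 + P\right)$)
$k{\left(E{\left(9 \right)} \right)} - \left(\left(-103\right) \left(-2\right) + c\right) = \left(432 + \left(-18\right)^{2} + 78 \left(-18\right)\right) - \left(\left(-103\right) \left(-2\right) + 57\right) = \left(432 + 324 - 1404\right) - \left(206 + 57\right) = -648 - 263 = -911$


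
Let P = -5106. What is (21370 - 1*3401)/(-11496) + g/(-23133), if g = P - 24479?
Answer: -8396413/29548552 ≈ -0.28416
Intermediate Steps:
g = -29585 (g = -5106 - 24479 = -29585)
(21370 - 1*3401)/(-11496) + g/(-23133) = (21370 - 1*3401)/(-11496) - 29585/(-23133) = (21370 - 3401)*(-1/11496) - 29585*(-1/23133) = 17969*(-1/11496) + 29585/23133 = -17969/11496 + 29585/23133 = -8396413/29548552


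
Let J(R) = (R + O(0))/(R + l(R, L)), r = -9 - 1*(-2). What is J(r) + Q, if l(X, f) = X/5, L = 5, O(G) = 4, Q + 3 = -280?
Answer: -3957/14 ≈ -282.64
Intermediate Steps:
Q = -283 (Q = -3 - 280 = -283)
r = -7 (r = -9 + 2 = -7)
l(X, f) = X/5 (l(X, f) = X*(⅕) = X/5)
J(R) = 5*(4 + R)/(6*R) (J(R) = (R + 4)/(R + R/5) = (4 + R)/((6*R/5)) = (4 + R)*(5/(6*R)) = 5*(4 + R)/(6*R))
J(r) + Q = (⅚)*(4 - 7)/(-7) - 283 = (⅚)*(-⅐)*(-3) - 283 = 5/14 - 283 = -3957/14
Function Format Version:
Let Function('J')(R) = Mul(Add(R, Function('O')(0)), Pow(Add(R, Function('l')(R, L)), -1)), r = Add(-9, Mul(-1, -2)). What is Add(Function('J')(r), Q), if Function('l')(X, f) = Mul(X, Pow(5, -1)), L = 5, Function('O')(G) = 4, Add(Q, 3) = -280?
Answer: Rational(-3957, 14) ≈ -282.64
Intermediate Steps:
Q = -283 (Q = Add(-3, -280) = -283)
r = -7 (r = Add(-9, 2) = -7)
Function('l')(X, f) = Mul(Rational(1, 5), X) (Function('l')(X, f) = Mul(X, Rational(1, 5)) = Mul(Rational(1, 5), X))
Function('J')(R) = Mul(Rational(5, 6), Pow(R, -1), Add(4, R)) (Function('J')(R) = Mul(Add(R, 4), Pow(Add(R, Mul(Rational(1, 5), R)), -1)) = Mul(Add(4, R), Pow(Mul(Rational(6, 5), R), -1)) = Mul(Add(4, R), Mul(Rational(5, 6), Pow(R, -1))) = Mul(Rational(5, 6), Pow(R, -1), Add(4, R)))
Add(Function('J')(r), Q) = Add(Mul(Rational(5, 6), Pow(-7, -1), Add(4, -7)), -283) = Add(Mul(Rational(5, 6), Rational(-1, 7), -3), -283) = Add(Rational(5, 14), -283) = Rational(-3957, 14)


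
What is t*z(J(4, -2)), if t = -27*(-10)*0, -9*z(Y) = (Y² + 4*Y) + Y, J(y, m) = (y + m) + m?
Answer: 0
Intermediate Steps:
J(y, m) = y + 2*m (J(y, m) = (m + y) + m = y + 2*m)
z(Y) = -5*Y/9 - Y²/9 (z(Y) = -((Y² + 4*Y) + Y)/9 = -(Y² + 5*Y)/9 = -5*Y/9 - Y²/9)
t = 0 (t = 270*0 = 0)
t*z(J(4, -2)) = 0*(-(4 + 2*(-2))*(5 + (4 + 2*(-2)))/9) = 0*(-(4 - 4)*(5 + (4 - 4))/9) = 0*(-⅑*0*(5 + 0)) = 0*(-⅑*0*5) = 0*0 = 0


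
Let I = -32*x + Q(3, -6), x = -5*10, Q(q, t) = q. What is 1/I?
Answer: 1/1603 ≈ 0.00062383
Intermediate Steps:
x = -50
I = 1603 (I = -32*(-50) + 3 = 1600 + 3 = 1603)
1/I = 1/1603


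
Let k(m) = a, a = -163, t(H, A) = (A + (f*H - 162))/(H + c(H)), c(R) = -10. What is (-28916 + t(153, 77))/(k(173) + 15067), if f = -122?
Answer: -4153739/2131272 ≈ -1.9489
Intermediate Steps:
t(H, A) = (-162 + A - 122*H)/(-10 + H) (t(H, A) = (A + (-122*H - 162))/(H - 10) = (A + (-162 - 122*H))/(-10 + H) = (-162 + A - 122*H)/(-10 + H))
k(m) = -163
(-28916 + t(153, 77))/(k(173) + 15067) = (-28916 + (-162 + 77 - 122*153)/(-10 + 153))/(-163 + 15067) = (-28916 + (-162 + 77 - 18666)/143)/14904 = (-28916 + (1/143)*(-18751))*(1/14904) = (-28916 - 18751/143)*(1/14904) = -4153739/143*1/14904 = -4153739/2131272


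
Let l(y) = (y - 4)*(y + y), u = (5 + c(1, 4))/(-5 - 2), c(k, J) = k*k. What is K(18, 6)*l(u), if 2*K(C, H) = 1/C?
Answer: 34/147 ≈ 0.23129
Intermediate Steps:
c(k, J) = k²
K(C, H) = 1/(2*C)
u = -6/7 (u = (5 + 1²)/(-5 - 2) = (5 + 1)/(-7) = 6*(-⅐) = -6/7 ≈ -0.85714)
l(y) = 2*y*(-4 + y) (l(y) = (-4 + y)*(2*y) = 2*y*(-4 + y))
K(18, 6)*l(u) = ((½)/18)*(2*(-6/7)*(-4 - 6/7)) = ((½)*(1/18))*(2*(-6/7)*(-34/7)) = (1/36)*(408/49) = 34/147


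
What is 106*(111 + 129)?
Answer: 25440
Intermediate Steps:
106*(111 + 129) = 106*240 = 25440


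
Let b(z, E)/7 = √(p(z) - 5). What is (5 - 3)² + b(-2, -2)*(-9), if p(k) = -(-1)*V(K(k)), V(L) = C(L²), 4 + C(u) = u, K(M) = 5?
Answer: -248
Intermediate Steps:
C(u) = -4 + u
V(L) = -4 + L²
p(k) = 21 (p(k) = -(-1)*(-4 + 5²) = -(-1)*(-4 + 25) = -(-1)*21 = -1*(-21) = 21)
b(z, E) = 28 (b(z, E) = 7*√(21 - 5) = 7*√16 = 7*4 = 28)
(5 - 3)² + b(-2, -2)*(-9) = (5 - 3)² + 28*(-9) = 2² - 252 = 4 - 252 = -248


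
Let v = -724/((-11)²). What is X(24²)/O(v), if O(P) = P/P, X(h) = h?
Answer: 576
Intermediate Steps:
v = -724/121 ≈ -5.9835
O(P) = 1
X(24²)/O(v) = 24²/1 = 576*1 = 576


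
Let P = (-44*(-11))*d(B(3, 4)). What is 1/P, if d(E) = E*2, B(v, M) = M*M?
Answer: 1/15488 ≈ 6.4566e-5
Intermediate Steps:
B(v, M) = M²
d(E) = 2*E
P = 15488 (P = (-44*(-11))*(2*4²) = 484*(2*16) = 484*32 = 15488)
1/P = 1/15488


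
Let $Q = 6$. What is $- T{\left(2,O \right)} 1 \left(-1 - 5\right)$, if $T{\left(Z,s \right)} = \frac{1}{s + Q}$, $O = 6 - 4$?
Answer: $\frac{3}{4} \approx 0.75$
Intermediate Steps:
$O = 2$
$T{\left(Z,s \right)} = \frac{1}{6 + s}$ ($T{\left(Z,s \right)} = \frac{1}{s + 6} = \frac{1}{6 + s}$)
$- T{\left(2,O \right)} 1 \left(-1 - 5\right) = - \frac{1}{6 + 2} \cdot 1 \left(-1 - 5\right) = - \frac{1}{8} \cdot 1 \left(-6\right) = \left(-1\right) \frac{1}{8} \cdot 1 \left(-6\right) = \left(- \frac{1}{8}\right) 1 \left(-6\right) = \left(- \frac{1}{8}\right) \left(-6\right) = \frac{3}{4}$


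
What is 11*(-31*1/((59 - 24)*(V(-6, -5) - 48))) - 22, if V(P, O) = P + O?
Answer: -45089/2065 ≈ -21.835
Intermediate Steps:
V(P, O) = O + P
11*(-31*1/((59 - 24)*(V(-6, -5) - 48))) - 22 = 11*(-31*1/((59 - 24)*((-5 - 6) - 48))) - 22 = 11*(-31*1/(35*(-11 - 48))) - 22 = 11*(-31/((-59*35))) - 22 = 11*(-31/(-2065)) - 22 = 11*(-31*(-1/2065)) - 22 = 11*(31/2065) - 22 = 341/2065 - 22 = -45089/2065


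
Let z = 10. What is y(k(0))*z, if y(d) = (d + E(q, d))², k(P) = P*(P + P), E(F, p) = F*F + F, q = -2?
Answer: 40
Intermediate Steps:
E(F, p) = F + F² (E(F, p) = F² + F = F + F²)
k(P) = 2*P² (k(P) = P*(2*P) = 2*P²)
y(d) = (2 + d)² (y(d) = (d - 2*(1 - 2))² = (d - 2*(-1))² = (d + 2)² = (2 + d)²)
y(k(0))*z = (2 + 2*0²)²*10 = (2 + 2*0)²*10 = (2 + 0)²*10 = 2²*10 = 4*10 = 40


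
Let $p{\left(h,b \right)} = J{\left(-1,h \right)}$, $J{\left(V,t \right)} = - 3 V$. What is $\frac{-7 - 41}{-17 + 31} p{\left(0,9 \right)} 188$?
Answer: $- \frac{13536}{7} \approx -1933.7$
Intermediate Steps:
$p{\left(h,b \right)} = 3$ ($p{\left(h,b \right)} = \left(-3\right) \left(-1\right) = 3$)
$\frac{-7 - 41}{-17 + 31} p{\left(0,9 \right)} 188 = \frac{-7 - 41}{-17 + 31} \cdot 3 \cdot 188 = - \frac{48}{14} \cdot 3 \cdot 188 = \left(-48\right) \frac{1}{14} \cdot 3 \cdot 188 = \left(- \frac{24}{7}\right) 3 \cdot 188 = \left(- \frac{72}{7}\right) 188 = - \frac{13536}{7}$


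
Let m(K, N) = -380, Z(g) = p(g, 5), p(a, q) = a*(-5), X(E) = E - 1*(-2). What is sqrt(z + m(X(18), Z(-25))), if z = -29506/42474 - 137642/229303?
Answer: I*sqrt(9042049010192939108823)/4869707811 ≈ 19.527*I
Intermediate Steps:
X(E) = 2 + E (X(E) = E + 2 = 2 + E)
p(a, q) = -5*a
Z(g) = -5*g
z = -6306010313/4869707811 (z = -29506*1/42474 - 137642*1/229303 = -14753/21237 - 137642/229303 = -6306010313/4869707811 ≈ -1.2949)
sqrt(z + m(X(18), Z(-25))) = sqrt(-6306010313/4869707811 - 380) = sqrt(-1856794978493/4869707811) = I*sqrt(9042049010192939108823)/4869707811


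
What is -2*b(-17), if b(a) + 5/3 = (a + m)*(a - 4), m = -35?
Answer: -6542/3 ≈ -2180.7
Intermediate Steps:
b(a) = -5/3 + (-35 + a)*(-4 + a) (b(a) = -5/3 + (a - 35)*(a - 4) = -5/3 + (-35 + a)*(-4 + a))
-2*b(-17) = -2*(415/3 + (-17)² - 39*(-17)) = -2*(415/3 + 289 + 663) = -2*3271/3 = -6542/3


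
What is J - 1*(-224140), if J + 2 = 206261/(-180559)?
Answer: 40469926881/180559 ≈ 2.2414e+5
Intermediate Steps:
J = -567379/180559 (J = -2 + 206261/(-180559) = -2 + 206261*(-1/180559) = -2 - 206261/180559 = -567379/180559 ≈ -3.1423)
J - 1*(-224140) = -567379/180559 - 1*(-224140) = -567379/180559 + 224140 = 40469926881/180559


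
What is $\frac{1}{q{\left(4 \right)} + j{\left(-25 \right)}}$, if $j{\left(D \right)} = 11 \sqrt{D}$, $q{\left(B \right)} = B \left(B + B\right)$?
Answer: $\frac{32}{4049} - \frac{55 i}{4049} \approx 0.0079032 - 0.013584 i$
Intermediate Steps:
$q{\left(B \right)} = 2 B^{2}$ ($q{\left(B \right)} = B 2 B = 2 B^{2}$)
$\frac{1}{q{\left(4 \right)} + j{\left(-25 \right)}} = \frac{1}{2 \cdot 4^{2} + 11 \sqrt{-25}} = \frac{1}{2 \cdot 16 + 11 \cdot 5 i} = \frac{1}{32 + 55 i} = \frac{32 - 55 i}{4049}$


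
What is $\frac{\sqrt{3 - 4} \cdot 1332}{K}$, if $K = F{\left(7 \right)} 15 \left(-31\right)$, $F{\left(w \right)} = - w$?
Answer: $\frac{444 i}{1085} \approx 0.40922 i$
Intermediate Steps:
$K = 3255$ ($K = \left(-1\right) 7 \cdot 15 \left(-31\right) = \left(-7\right) 15 \left(-31\right) = \left(-105\right) \left(-31\right) = 3255$)
$\frac{\sqrt{3 - 4} \cdot 1332}{K} = \frac{\sqrt{3 - 4} \cdot 1332}{3255} = \sqrt{-1} \cdot 1332 \cdot \frac{1}{3255} = i 1332 \cdot \frac{1}{3255} = 1332 i \frac{1}{3255} = \frac{444 i}{1085}$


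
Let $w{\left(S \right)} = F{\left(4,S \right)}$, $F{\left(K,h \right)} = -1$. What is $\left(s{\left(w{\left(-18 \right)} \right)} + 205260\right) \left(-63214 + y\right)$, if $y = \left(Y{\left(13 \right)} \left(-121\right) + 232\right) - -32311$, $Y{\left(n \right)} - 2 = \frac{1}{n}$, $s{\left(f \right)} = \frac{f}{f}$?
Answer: $- \frac{82512869390}{13} \approx -6.3471 \cdot 10^{9}$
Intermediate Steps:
$w{\left(S \right)} = -1$
$s{\left(f \right)} = 1$
$Y{\left(n \right)} = 2 + \frac{1}{n}$
$y = \frac{419792}{13}$ ($y = \left(\left(2 + \frac{1}{13}\right) \left(-121\right) + 232\right) - -32311 = \left(\left(2 + \frac{1}{13}\right) \left(-121\right) + 232\right) + 32311 = \left(\frac{27}{13} \left(-121\right) + 232\right) + 32311 = \left(- \frac{3267}{13} + 232\right) + 32311 = - \frac{251}{13} + 32311 = \frac{419792}{13} \approx 32292.0$)
$\left(s{\left(w{\left(-18 \right)} \right)} + 205260\right) \left(-63214 + y\right) = \left(1 + 205260\right) \left(-63214 + \frac{419792}{13}\right) = 205261 \left(- \frac{401990}{13}\right) = - \frac{82512869390}{13}$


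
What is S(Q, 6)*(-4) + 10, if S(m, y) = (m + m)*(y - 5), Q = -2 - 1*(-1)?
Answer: 18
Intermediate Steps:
Q = -1 (Q = -2 + 1 = -1)
S(m, y) = 2*m*(-5 + y) (S(m, y) = (2*m)*(-5 + y) = 2*m*(-5 + y))
S(Q, 6)*(-4) + 10 = (2*(-1)*(-5 + 6))*(-4) + 10 = (2*(-1)*1)*(-4) + 10 = -2*(-4) + 10 = 8 + 10 = 18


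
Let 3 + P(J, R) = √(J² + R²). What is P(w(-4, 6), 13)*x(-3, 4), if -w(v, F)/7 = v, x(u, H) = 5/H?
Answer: -15/4 + 5*√953/4 ≈ 34.838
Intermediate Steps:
w(v, F) = -7*v
P(J, R) = -3 + √(J² + R²)
P(w(-4, 6), 13)*x(-3, 4) = (-3 + √((-7*(-4))² + 13²))*(5/4) = (-3 + √(28² + 169))*(5*(¼)) = (-3 + √(784 + 169))*(5/4) = (-3 + √953)*(5/4) = -15/4 + 5*√953/4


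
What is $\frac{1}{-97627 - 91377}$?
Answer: $- \frac{1}{189004} \approx -5.2909 \cdot 10^{-6}$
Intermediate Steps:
$\frac{1}{-97627 - 91377} = \frac{1}{-189004} = - \frac{1}{189004}$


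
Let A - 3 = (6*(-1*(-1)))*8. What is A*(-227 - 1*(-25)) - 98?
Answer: -10400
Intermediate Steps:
A = 51 (A = 3 + (6*(-1*(-1)))*8 = 3 + (6*1)*8 = 3 + 6*8 = 3 + 48 = 51)
A*(-227 - 1*(-25)) - 98 = 51*(-227 - 1*(-25)) - 98 = 51*(-227 + 25) - 98 = 51*(-202) - 98 = -10302 - 98 = -10400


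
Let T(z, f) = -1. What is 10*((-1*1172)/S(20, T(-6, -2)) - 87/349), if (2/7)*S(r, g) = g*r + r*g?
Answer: 198424/2443 ≈ 81.221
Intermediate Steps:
S(r, g) = 7*g*r (S(r, g) = 7*(g*r + r*g)/2 = 7*(g*r + g*r)/2 = 7*(2*g*r)/2 = 7*g*r)
10*((-1*1172)/S(20, T(-6, -2)) - 87/349) = 10*((-1*1172)/((7*(-1)*20)) - 87/349) = 10*(-1172/(-140) - 87*1/349) = 10*(-1172*(-1/140) - 87/349) = 10*(293/35 - 87/349) = 10*(99212/12215) = 198424/2443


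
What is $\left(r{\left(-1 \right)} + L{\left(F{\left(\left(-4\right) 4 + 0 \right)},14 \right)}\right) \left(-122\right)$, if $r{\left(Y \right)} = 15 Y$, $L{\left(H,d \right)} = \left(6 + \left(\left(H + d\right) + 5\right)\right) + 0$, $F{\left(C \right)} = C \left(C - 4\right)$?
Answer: $-40260$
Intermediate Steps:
$F{\left(C \right)} = C \left(-4 + C\right)$
$L{\left(H,d \right)} = 11 + H + d$ ($L{\left(H,d \right)} = \left(6 + \left(5 + H + d\right)\right) + 0 = \left(11 + H + d\right) + 0 = 11 + H + d$)
$\left(r{\left(-1 \right)} + L{\left(F{\left(\left(-4\right) 4 + 0 \right)},14 \right)}\right) \left(-122\right) = \left(15 \left(-1\right) + \left(11 + \left(\left(-4\right) 4 + 0\right) \left(-4 + \left(\left(-4\right) 4 + 0\right)\right) + 14\right)\right) \left(-122\right) = \left(-15 + \left(11 + \left(-16 + 0\right) \left(-4 + \left(-16 + 0\right)\right) + 14\right)\right) \left(-122\right) = \left(-15 + \left(11 - 16 \left(-4 - 16\right) + 14\right)\right) \left(-122\right) = \left(-15 + \left(11 - -320 + 14\right)\right) \left(-122\right) = \left(-15 + \left(11 + 320 + 14\right)\right) \left(-122\right) = \left(-15 + 345\right) \left(-122\right) = 330 \left(-122\right) = -40260$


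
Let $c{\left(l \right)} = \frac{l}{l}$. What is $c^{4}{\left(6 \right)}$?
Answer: $1$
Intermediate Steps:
$c{\left(l \right)} = 1$
$c^{4}{\left(6 \right)} = 1^{4} = 1$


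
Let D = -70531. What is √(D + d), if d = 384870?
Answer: √314339 ≈ 560.66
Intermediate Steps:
√(D + d) = √(-70531 + 384870) = √314339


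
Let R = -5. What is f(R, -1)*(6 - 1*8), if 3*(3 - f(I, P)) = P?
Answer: -20/3 ≈ -6.6667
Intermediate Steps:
f(I, P) = 3 - P/3
f(R, -1)*(6 - 1*8) = (3 - 1/3*(-1))*(6 - 1*8) = (3 + 1/3)*(6 - 8) = (10/3)*(-2) = -20/3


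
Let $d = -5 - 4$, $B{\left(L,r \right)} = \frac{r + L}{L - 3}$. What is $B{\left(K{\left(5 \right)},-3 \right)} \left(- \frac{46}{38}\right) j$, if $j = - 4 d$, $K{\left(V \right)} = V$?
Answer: $- \frac{828}{19} \approx -43.579$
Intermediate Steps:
$B{\left(L,r \right)} = \frac{L + r}{-3 + L}$
$d = -9$ ($d = -5 - 4 = -9$)
$j = 36$ ($j = \left(-4\right) \left(-9\right) = 36$)
$B{\left(K{\left(5 \right)},-3 \right)} \left(- \frac{46}{38}\right) j = \frac{5 - 3}{-3 + 5} \left(- \frac{46}{38}\right) 36 = \frac{1}{2} \cdot 2 \left(\left(-46\right) \frac{1}{38}\right) 36 = \frac{1}{2} \cdot 2 \left(- \frac{23}{19}\right) 36 = 1 \left(- \frac{23}{19}\right) 36 = \left(- \frac{23}{19}\right) 36 = - \frac{828}{19}$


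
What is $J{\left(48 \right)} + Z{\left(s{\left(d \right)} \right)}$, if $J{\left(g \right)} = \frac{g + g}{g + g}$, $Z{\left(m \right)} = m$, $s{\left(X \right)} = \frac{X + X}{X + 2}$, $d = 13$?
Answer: $\frac{41}{15} \approx 2.7333$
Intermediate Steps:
$s{\left(X \right)} = \frac{2 X}{2 + X}$
$J{\left(g \right)} = 1$ ($J{\left(g \right)} = \frac{2 g}{2 g} = 2 g \frac{1}{2 g} = 1$)
$J{\left(48 \right)} + Z{\left(s{\left(d \right)} \right)} = 1 + 2 \cdot 13 \frac{1}{2 + 13} = 1 + 2 \cdot 13 \cdot \frac{1}{15} = 1 + \frac{26}{15} = \frac{41}{15}$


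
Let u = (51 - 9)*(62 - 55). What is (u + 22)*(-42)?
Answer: -13272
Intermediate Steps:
u = 294 (u = 42*7 = 294)
(u + 22)*(-42) = (294 + 22)*(-42) = 316*(-42) = -13272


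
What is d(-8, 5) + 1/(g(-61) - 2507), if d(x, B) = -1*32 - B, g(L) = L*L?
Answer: -44917/1214 ≈ -36.999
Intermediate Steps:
g(L) = L²
d(x, B) = -32 - B
d(-8, 5) + 1/(g(-61) - 2507) = (-32 - 1*5) + 1/((-61)² - 2507) = (-32 - 5) + 1/(3721 - 2507) = -37 + 1/1214 = -44917/1214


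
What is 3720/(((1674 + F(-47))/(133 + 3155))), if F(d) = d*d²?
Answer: -12231360/102149 ≈ -119.74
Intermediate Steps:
F(d) = d³
3720/(((1674 + F(-47))/(133 + 3155))) = 3720/(((1674 + (-47)³)/(133 + 3155))) = 3720/(((1674 - 103823)/3288)) = 3720/((-102149*1/3288)) = 3720/(-102149/3288) = 3720*(-3288/102149) = -12231360/102149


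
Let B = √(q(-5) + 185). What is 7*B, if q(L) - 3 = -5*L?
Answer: 7*√213 ≈ 102.16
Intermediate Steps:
q(L) = 3 - 5*L
B = √213 (B = √((3 - 5*(-5)) + 185) = √((3 + 25) + 185) = √(28 + 185) = √213 ≈ 14.595)
7*B = 7*√213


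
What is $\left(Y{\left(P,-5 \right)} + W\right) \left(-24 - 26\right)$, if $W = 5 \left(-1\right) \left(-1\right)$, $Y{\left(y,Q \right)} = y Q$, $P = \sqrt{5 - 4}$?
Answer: $0$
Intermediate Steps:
$P = 1$ ($P = \sqrt{1} = 1$)
$Y{\left(y,Q \right)} = Q y$
$W = 5$ ($W = \left(-5\right) \left(-1\right) = 5$)
$\left(Y{\left(P,-5 \right)} + W\right) \left(-24 - 26\right) = \left(\left(-5\right) 1 + 5\right) \left(-24 - 26\right) = \left(-5 + 5\right) \left(-24 - 26\right) = 0 \left(-50\right) = 0$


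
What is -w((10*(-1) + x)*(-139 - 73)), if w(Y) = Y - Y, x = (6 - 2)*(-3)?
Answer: 0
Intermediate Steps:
x = -12 (x = 4*(-3) = -12)
w(Y) = 0
-w((10*(-1) + x)*(-139 - 73)) = -1*0 = 0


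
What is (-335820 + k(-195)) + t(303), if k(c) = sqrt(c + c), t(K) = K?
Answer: -335517 + I*sqrt(390) ≈ -3.3552e+5 + 19.748*I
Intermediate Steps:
k(c) = sqrt(2)*sqrt(c) (k(c) = sqrt(2*c) = sqrt(2)*sqrt(c))
(-335820 + k(-195)) + t(303) = (-335820 + sqrt(2)*sqrt(-195)) + 303 = (-335820 + sqrt(2)*(I*sqrt(195))) + 303 = (-335820 + I*sqrt(390)) + 303 = -335517 + I*sqrt(390)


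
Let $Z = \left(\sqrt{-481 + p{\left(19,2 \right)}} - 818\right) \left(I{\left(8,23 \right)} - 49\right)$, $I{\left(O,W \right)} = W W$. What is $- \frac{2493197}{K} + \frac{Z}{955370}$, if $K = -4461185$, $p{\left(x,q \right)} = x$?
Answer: $\frac{63028593949}{426208231345} + \frac{48 i \sqrt{462}}{95537} \approx 0.14788 + 0.010799 i$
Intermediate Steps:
$I{\left(O,W \right)} = W^{2}$
$Z = -392640 + 480 i \sqrt{462}$ ($Z = \left(\sqrt{-481 + 19} - 818\right) \left(23^{2} - 49\right) = \left(\sqrt{-462} - 818\right) \left(529 - 49\right) = \left(i \sqrt{462} - 818\right) 480 = \left(-818 + i \sqrt{462}\right) 480 = -392640 + 480 i \sqrt{462} \approx -3.9264 \cdot 10^{5} + 10317.0 i$)
$- \frac{2493197}{K} + \frac{Z}{955370} = - \frac{2493197}{-4461185} + \frac{-392640 + 480 i \sqrt{462}}{955370} = \left(-2493197\right) \left(- \frac{1}{4461185}\right) + \left(-392640 + 480 i \sqrt{462}\right) \frac{1}{955370} = \frac{2493197}{4461185} - \left(\frac{39264}{95537} - \frac{48 i \sqrt{462}}{95537}\right) = \frac{63028593949}{426208231345} + \frac{48 i \sqrt{462}}{95537}$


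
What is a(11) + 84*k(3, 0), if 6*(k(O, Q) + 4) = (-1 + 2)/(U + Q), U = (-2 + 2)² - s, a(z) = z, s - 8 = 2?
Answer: -1632/5 ≈ -326.40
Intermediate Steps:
s = 10 (s = 8 + 2 = 10)
U = -10 (U = (-2 + 2)² - 1*10 = 0² - 10 = 0 - 10 = -10)
k(O, Q) = -4 + 1/(6*(-10 + Q)) (k(O, Q) = -4 + ((-1 + 2)/(-10 + Q))/6 = -4 + (1/(-10 + Q))/6 = -4 + 1/(6*(-10 + Q)))
a(11) + 84*k(3, 0) = 11 + 84*((241 - 24*0)/(6*(-10 + 0))) = 11 + 84*((⅙)*(241 + 0)/(-10)) = 11 + 84*((⅙)*(-⅒)*241) = 11 + 84*(-241/60) = 11 - 1687/5 = -1632/5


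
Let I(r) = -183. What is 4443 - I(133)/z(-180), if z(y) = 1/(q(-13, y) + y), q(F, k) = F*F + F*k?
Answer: 430650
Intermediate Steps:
q(F, k) = F² + F*k
z(y) = 1/(169 - 12*y) (z(y) = 1/(-13*(-13 + y) + y) = 1/((169 - 13*y) + y) = 1/(169 - 12*y))
4443 - I(133)/z(-180) = 4443 - (-183)/(1/(169 - 12*(-180))) = 4443 - (-183)/(1/(169 + 2160)) = 4443 - (-183)/(1/2329) = 4443 - (-183)/1/2329 = 4443 - (-183)*2329 = 4443 - 1*(-426207) = 4443 + 426207 = 430650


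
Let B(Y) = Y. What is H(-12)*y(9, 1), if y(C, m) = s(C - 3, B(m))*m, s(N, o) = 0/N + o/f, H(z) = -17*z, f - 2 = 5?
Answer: 204/7 ≈ 29.143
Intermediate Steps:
f = 7 (f = 2 + 5 = 7)
s(N, o) = o/7 (s(N, o) = 0/N + o/7 = 0 + o*(⅐) = 0 + o/7 = o/7)
y(C, m) = m²/7 (y(C, m) = (m/7)*m = m²/7)
H(-12)*y(9, 1) = (-17*(-12))*((⅐)*1²) = 204*((⅐)*1) = 204*(⅐) = 204/7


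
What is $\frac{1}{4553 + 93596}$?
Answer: $\frac{1}{98149} \approx 1.0189 \cdot 10^{-5}$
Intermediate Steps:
$\frac{1}{4553 + 93596} = \frac{1}{98149}$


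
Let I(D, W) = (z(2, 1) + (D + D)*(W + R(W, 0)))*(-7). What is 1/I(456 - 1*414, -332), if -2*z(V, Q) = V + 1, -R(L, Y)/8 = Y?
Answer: 2/390453 ≈ 5.1223e-6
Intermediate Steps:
R(L, Y) = -8*Y
z(V, Q) = -½ - V/2 (z(V, Q) = -(V + 1)/2 = -(1 + V)/2 = -½ - V/2)
I(D, W) = 21/2 - 14*D*W (I(D, W) = ((-½ - ½*2) + (D + D)*(W - 8*0))*(-7) = ((-½ - 1) + (2*D)*(W + 0))*(-7) = (-3/2 + (2*D)*W)*(-7) = (-3/2 + 2*D*W)*(-7) = 21/2 - 14*D*W)
1/I(456 - 1*414, -332) = 1/(21/2 - 14*(456 - 1*414)*(-332)) = 1/(21/2 - 14*(456 - 414)*(-332)) = 1/(21/2 - 14*42*(-332)) = 1/(21/2 + 195216) = 1/(390453/2) = 2/390453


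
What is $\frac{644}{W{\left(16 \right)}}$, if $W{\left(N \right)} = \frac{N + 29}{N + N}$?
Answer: $\frac{20608}{45} \approx 457.96$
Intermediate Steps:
$W{\left(N \right)} = \frac{29 + N}{2 N}$
$\frac{644}{W{\left(16 \right)}} = \frac{644}{\frac{1}{2} \cdot \frac{1}{16} \left(29 + 16\right)} = \frac{644}{\frac{1}{2} \cdot \frac{1}{16} \cdot 45} = \frac{644}{\frac{45}{32}} = 644 \cdot \frac{32}{45} = \frac{20608}{45}$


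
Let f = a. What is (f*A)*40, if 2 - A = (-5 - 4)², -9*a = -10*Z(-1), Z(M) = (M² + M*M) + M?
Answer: -31600/9 ≈ -3511.1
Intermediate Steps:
Z(M) = M + 2*M² (Z(M) = (M² + M²) + M = 2*M² + M = M + 2*M²)
a = 10/9 (a = -(-10)*(-(1 + 2*(-1)))/9 = -(-10)*(-(1 - 2))/9 = -(-10)*(-1*(-1))/9 = -(-10)/9 = -⅑*(-10) = 10/9 ≈ 1.1111)
f = 10/9 ≈ 1.1111
A = -79 (A = 2 - (-5 - 4)² = 2 - 1*(-9)² = 2 - 1*81 = 2 - 81 = -79)
(f*A)*40 = ((10/9)*(-79))*40 = -790/9*40 = -31600/9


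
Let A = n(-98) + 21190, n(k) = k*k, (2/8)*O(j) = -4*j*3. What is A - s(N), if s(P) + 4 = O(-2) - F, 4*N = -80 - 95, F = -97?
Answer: 30605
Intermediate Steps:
O(j) = -48*j (O(j) = 4*(-4*j*3) = 4*(-12*j) = -48*j)
N = -175/4 (N = (-80 - 95)/4 = (1/4)*(-175) = -175/4 ≈ -43.750)
n(k) = k**2
A = 30794 (A = (-98)**2 + 21190 = 9604 + 21190 = 30794)
s(P) = 189 (s(P) = -4 + (-48*(-2) - 1*(-97)) = -4 + (96 + 97) = -4 + 193 = 189)
A - s(N) = 30794 - 1*189 = 30794 - 189 = 30605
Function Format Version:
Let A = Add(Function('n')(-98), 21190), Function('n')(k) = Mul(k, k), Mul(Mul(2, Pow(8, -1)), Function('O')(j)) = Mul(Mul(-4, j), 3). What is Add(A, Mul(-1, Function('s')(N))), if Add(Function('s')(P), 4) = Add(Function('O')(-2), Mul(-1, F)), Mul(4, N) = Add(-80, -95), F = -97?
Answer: 30605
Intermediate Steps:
Function('O')(j) = Mul(-48, j) (Function('O')(j) = Mul(4, Mul(Mul(-4, j), 3)) = Mul(4, Mul(-12, j)) = Mul(-48, j))
N = Rational(-175, 4) (N = Mul(Rational(1, 4), Add(-80, -95)) = Mul(Rational(1, 4), -175) = Rational(-175, 4) ≈ -43.750)
Function('n')(k) = Pow(k, 2)
A = 30794 (A = Add(Pow(-98, 2), 21190) = Add(9604, 21190) = 30794)
Function('s')(P) = 189 (Function('s')(P) = Add(-4, Add(Mul(-48, -2), Mul(-1, -97))) = Add(-4, Add(96, 97)) = Add(-4, 193) = 189)
Add(A, Mul(-1, Function('s')(N))) = Add(30794, Mul(-1, 189)) = Add(30794, -189) = 30605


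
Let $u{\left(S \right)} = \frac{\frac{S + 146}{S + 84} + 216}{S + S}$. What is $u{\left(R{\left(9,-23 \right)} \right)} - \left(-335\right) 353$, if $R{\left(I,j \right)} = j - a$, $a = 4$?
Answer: $\frac{363976459}{3078} \approx 1.1825 \cdot 10^{5}$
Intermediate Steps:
$R{\left(I,j \right)} = -4 + j$ ($R{\left(I,j \right)} = j - 4 = -4 + j$)
$u{\left(S \right)} = \frac{216 + \frac{146 + S}{84 + S}}{2 S}$ ($u{\left(S \right)} = \frac{\frac{146 + S}{84 + S} + 216}{2 S} = \left(\frac{146 + S}{84 + S} + 216\right) \frac{1}{2 S} = \left(216 + \frac{146 + S}{84 + S}\right) \frac{1}{2 S} = \frac{216 + \frac{146 + S}{84 + S}}{2 S}$)
$u{\left(R{\left(9,-23 \right)} \right)} - \left(-335\right) 353 = \frac{31 \left(590 + 7 \left(-4 - 23\right)\right)}{2 \left(-4 - 23\right) \left(84 - 27\right)} - \left(-335\right) 353 = \frac{31 \left(590 + 7 \left(-27\right)\right)}{2 \left(-27\right) \left(84 - 27\right)} - -118255 = \frac{31}{2} \left(- \frac{1}{27}\right) \frac{1}{57} \left(590 - 189\right) + 118255 = \frac{31}{2} \left(- \frac{1}{27}\right) \frac{1}{57} \cdot 401 + 118255 = - \frac{12431}{3078} + 118255 = \frac{363976459}{3078}$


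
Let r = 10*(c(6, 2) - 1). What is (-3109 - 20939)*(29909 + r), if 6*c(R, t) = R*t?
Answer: -719492112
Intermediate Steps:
c(R, t) = R*t/6 (c(R, t) = (R*t)/6 = R*t/6)
r = 10 (r = 10*((⅙)*6*2 - 1) = 10*(2 - 1) = 10*1 = 10)
(-3109 - 20939)*(29909 + r) = (-3109 - 20939)*(29909 + 10) = -24048*29919 = -719492112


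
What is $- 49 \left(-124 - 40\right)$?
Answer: $8036$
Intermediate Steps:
$- 49 \left(-124 - 40\right) = \left(-49\right) \left(-164\right) = 8036$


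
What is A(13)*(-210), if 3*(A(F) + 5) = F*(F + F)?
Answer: -22610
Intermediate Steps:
A(F) = -5 + 2*F²/3 (A(F) = -5 + (F*(F + F))/3 = -5 + (F*(2*F))/3 = -5 + (2*F²)/3 = -5 + 2*F²/3)
A(13)*(-210) = (-5 + (⅔)*13²)*(-210) = (-5 + (⅔)*169)*(-210) = (-5 + 338/3)*(-210) = (323/3)*(-210) = -22610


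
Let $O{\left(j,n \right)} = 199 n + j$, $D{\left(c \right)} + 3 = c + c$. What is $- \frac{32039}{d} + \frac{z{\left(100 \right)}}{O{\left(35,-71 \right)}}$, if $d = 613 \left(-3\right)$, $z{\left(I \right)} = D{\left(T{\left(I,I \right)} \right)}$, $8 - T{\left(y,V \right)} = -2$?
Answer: $\frac{150508801}{8639622} \approx 17.421$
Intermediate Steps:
$T{\left(y,V \right)} = 10$ ($T{\left(y,V \right)} = 8 - -2 = 8 + 2 = 10$)
$D{\left(c \right)} = -3 + 2 c$ ($D{\left(c \right)} = -3 + \left(c + c\right) = -3 + 2 c$)
$z{\left(I \right)} = 17$ ($z{\left(I \right)} = -3 + 2 \cdot 10 = -3 + 20 = 17$)
$d = -1839$
$O{\left(j,n \right)} = j + 199 n$
$- \frac{32039}{d} + \frac{z{\left(100 \right)}}{O{\left(35,-71 \right)}} = - \frac{32039}{-1839} + \frac{17}{35 + 199 \left(-71\right)} = \left(-32039\right) \left(- \frac{1}{1839}\right) + \frac{17}{35 - 14129} = \frac{32039}{1839} + \frac{17}{-14094} = \frac{32039}{1839} + 17 \left(- \frac{1}{14094}\right) = \frac{32039}{1839} - \frac{17}{14094} = \frac{150508801}{8639622}$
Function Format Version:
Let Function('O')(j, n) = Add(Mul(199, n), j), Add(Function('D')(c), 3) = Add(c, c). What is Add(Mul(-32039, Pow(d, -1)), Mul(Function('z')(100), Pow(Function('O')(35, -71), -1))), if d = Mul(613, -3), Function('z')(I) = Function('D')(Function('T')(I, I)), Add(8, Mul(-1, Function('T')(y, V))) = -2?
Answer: Rational(150508801, 8639622) ≈ 17.421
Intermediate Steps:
Function('T')(y, V) = 10 (Function('T')(y, V) = Add(8, Mul(-1, -2)) = Add(8, 2) = 10)
Function('D')(c) = Add(-3, Mul(2, c)) (Function('D')(c) = Add(-3, Add(c, c)) = Add(-3, Mul(2, c)))
Function('z')(I) = 17 (Function('z')(I) = Add(-3, Mul(2, 10)) = Add(-3, 20) = 17)
d = -1839
Function('O')(j, n) = Add(j, Mul(199, n))
Add(Mul(-32039, Pow(d, -1)), Mul(Function('z')(100), Pow(Function('O')(35, -71), -1))) = Add(Mul(-32039, Pow(-1839, -1)), Mul(17, Pow(Add(35, Mul(199, -71)), -1))) = Add(Mul(-32039, Rational(-1, 1839)), Mul(17, Pow(Add(35, -14129), -1))) = Add(Rational(32039, 1839), Mul(17, Pow(-14094, -1))) = Add(Rational(32039, 1839), Mul(17, Rational(-1, 14094))) = Add(Rational(32039, 1839), Rational(-17, 14094)) = Rational(150508801, 8639622)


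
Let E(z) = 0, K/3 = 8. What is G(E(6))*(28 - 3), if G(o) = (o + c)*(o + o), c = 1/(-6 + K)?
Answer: 0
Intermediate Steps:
K = 24 (K = 3*8 = 24)
c = 1/18 (c = 1/(-6 + 24) = 1/18 ≈ 0.055556)
G(o) = 2*o*(1/18 + o) (G(o) = (o + 1/18)*(o + o) = (1/18 + o)*(2*o) = 2*o*(1/18 + o))
G(E(6))*(28 - 3) = ((1/9)*0*(1 + 18*0))*(28 - 3) = ((1/9)*0*(1 + 0))*25 = ((1/9)*0*1)*25 = 0*25 = 0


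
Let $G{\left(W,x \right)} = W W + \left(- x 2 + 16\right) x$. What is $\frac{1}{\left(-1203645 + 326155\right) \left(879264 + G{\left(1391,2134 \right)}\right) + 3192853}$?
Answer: $\frac{1}{5492759779123} \approx 1.8206 \cdot 10^{-13}$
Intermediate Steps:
$G{\left(W,x \right)} = W^{2} + x \left(16 - 2 x\right)$ ($G{\left(W,x \right)} = W^{2} + \left(- 2 x + 16\right) x = W^{2} + \left(16 - 2 x\right) x = W^{2} + x \left(16 - 2 x\right)$)
$\frac{1}{\left(-1203645 + 326155\right) \left(879264 + G{\left(1391,2134 \right)}\right) + 3192853} = \frac{1}{\left(-1203645 + 326155\right) \left(879264 + \left(1391^{2} - 2 \cdot 2134^{2} + 16 \cdot 2134\right)\right) + 3192853} = \frac{1}{- 877490 \left(879264 + \left(1934881 - 9107912 + 34144\right)\right) + 3192853} = \frac{1}{- 877490 \left(879264 - 7138887\right) + 3192853} = \frac{1}{\left(-877490\right) \left(-6259623\right) + 3192853} = \frac{1}{5492756586270 + 3192853} = \frac{1}{5492759779123}$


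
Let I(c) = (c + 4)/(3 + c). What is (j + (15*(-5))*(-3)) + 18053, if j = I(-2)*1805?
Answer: 21888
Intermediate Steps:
I(c) = (4 + c)/(3 + c)
j = 3610 (j = ((4 - 2)/(3 - 2))*1805 = (2/1)*1805 = (1*2)*1805 = 2*1805 = 3610)
(j + (15*(-5))*(-3)) + 18053 = (3610 + (15*(-5))*(-3)) + 18053 = (3610 - 75*(-3)) + 18053 = (3610 + 225) + 18053 = 3835 + 18053 = 21888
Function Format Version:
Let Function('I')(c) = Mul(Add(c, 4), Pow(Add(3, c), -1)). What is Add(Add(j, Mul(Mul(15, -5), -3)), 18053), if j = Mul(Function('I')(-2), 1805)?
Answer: 21888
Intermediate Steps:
Function('I')(c) = Mul(Pow(Add(3, c), -1), Add(4, c)) (Function('I')(c) = Mul(Add(4, c), Pow(Add(3, c), -1)) = Mul(Pow(Add(3, c), -1), Add(4, c)))
j = 3610 (j = Mul(Mul(Pow(Add(3, -2), -1), Add(4, -2)), 1805) = Mul(Mul(Pow(1, -1), 2), 1805) = Mul(Mul(1, 2), 1805) = Mul(2, 1805) = 3610)
Add(Add(j, Mul(Mul(15, -5), -3)), 18053) = Add(Add(3610, Mul(Mul(15, -5), -3)), 18053) = Add(Add(3610, Mul(-75, -3)), 18053) = Add(Add(3610, 225), 18053) = Add(3835, 18053) = 21888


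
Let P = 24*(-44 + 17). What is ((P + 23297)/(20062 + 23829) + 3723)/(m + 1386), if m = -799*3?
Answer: -163428842/44373801 ≈ -3.6830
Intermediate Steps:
P = -648 (P = 24*(-27) = -648)
m = -2397
((P + 23297)/(20062 + 23829) + 3723)/(m + 1386) = ((-648 + 23297)/(20062 + 23829) + 3723)/(-2397 + 1386) = (22649/43891 + 3723)/(-1011) = (22649*(1/43891) + 3723)*(-1/1011) = (22649/43891 + 3723)*(-1/1011) = (163428842/43891)*(-1/1011) = -163428842/44373801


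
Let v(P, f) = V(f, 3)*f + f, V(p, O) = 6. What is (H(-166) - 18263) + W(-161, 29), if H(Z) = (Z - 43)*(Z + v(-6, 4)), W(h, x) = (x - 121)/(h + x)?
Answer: 349130/33 ≈ 10580.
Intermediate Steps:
v(P, f) = 7*f (v(P, f) = 6*f + f = 7*f)
W(h, x) = (-121 + x)/(h + x)
H(Z) = (-43 + Z)*(28 + Z) (H(Z) = (Z - 43)*(Z + 7*4) = (-43 + Z)*(Z + 28) = (-43 + Z)*(28 + Z))
(H(-166) - 18263) + W(-161, 29) = ((-1204 + (-166)² - 15*(-166)) - 18263) + (-121 + 29)/(-161 + 29) = ((-1204 + 27556 + 2490) - 18263) - 92/(-132) = (28842 - 18263) - 1/132*(-92) = 10579 + 23/33 = 349130/33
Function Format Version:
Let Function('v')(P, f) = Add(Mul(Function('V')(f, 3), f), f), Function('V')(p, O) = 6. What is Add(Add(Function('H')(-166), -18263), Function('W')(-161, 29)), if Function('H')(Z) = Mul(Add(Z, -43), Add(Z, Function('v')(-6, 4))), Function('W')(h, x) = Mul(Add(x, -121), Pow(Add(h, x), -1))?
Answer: Rational(349130, 33) ≈ 10580.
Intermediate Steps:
Function('v')(P, f) = Mul(7, f) (Function('v')(P, f) = Add(Mul(6, f), f) = Mul(7, f))
Function('W')(h, x) = Mul(Pow(Add(h, x), -1), Add(-121, x)) (Function('W')(h, x) = Mul(Add(-121, x), Pow(Add(h, x), -1)) = Mul(Pow(Add(h, x), -1), Add(-121, x)))
Function('H')(Z) = Mul(Add(-43, Z), Add(28, Z)) (Function('H')(Z) = Mul(Add(Z, -43), Add(Z, Mul(7, 4))) = Mul(Add(-43, Z), Add(Z, 28)) = Mul(Add(-43, Z), Add(28, Z)))
Add(Add(Function('H')(-166), -18263), Function('W')(-161, 29)) = Add(Add(Add(-1204, Pow(-166, 2), Mul(-15, -166)), -18263), Mul(Pow(Add(-161, 29), -1), Add(-121, 29))) = Add(Add(Add(-1204, 27556, 2490), -18263), Mul(Pow(-132, -1), -92)) = Add(Add(28842, -18263), Mul(Rational(-1, 132), -92)) = Add(10579, Rational(23, 33)) = Rational(349130, 33)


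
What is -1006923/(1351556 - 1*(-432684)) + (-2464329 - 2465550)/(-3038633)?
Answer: 5736417850701/5421650543920 ≈ 1.0581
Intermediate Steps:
-1006923/(1351556 - 1*(-432684)) + (-2464329 - 2465550)/(-3038633) = -1006923/(1351556 + 432684) - 4929879*(-1/3038633) = -1006923/1784240 + 4929879/3038633 = 5736417850701/5421650543920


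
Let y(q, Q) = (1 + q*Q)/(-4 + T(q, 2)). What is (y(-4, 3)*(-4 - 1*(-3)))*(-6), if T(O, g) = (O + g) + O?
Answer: 33/5 ≈ 6.6000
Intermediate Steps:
T(O, g) = g + 2*O
y(q, Q) = (1 + Q*q)/(-2 + 2*q) (y(q, Q) = (1 + q*Q)/(-4 + (2 + 2*q)) = (1 + Q*q)/(-2 + 2*q))
(y(-4, 3)*(-4 - 1*(-3)))*(-6) = (((1 + 3*(-4))/(2*(-1 - 4)))*(-4 - 1*(-3)))*(-6) = (((1/2)*(1 - 12)/(-5))*(-4 + 3))*(-6) = (((1/2)*(-1/5)*(-11))*(-1))*(-6) = ((11/10)*(-1))*(-6) = -11/10*(-6) = 33/5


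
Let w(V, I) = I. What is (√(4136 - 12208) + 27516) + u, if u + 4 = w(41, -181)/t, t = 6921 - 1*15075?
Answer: 224333029/8154 + 2*I*√2018 ≈ 27512.0 + 89.844*I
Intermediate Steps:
t = -8154 (t = 6921 - 15075 = -8154)
u = -32435/8154 (u = -4 - 181/(-8154) = -4 - 181*(-1/8154) = -4 + 181/8154 = -32435/8154 ≈ -3.9778)
(√(4136 - 12208) + 27516) + u = (√(4136 - 12208) + 27516) - 32435/8154 = (√(-8072) + 27516) - 32435/8154 = (2*I*√2018 + 27516) - 32435/8154 = (27516 + 2*I*√2018) - 32435/8154 = 224333029/8154 + 2*I*√2018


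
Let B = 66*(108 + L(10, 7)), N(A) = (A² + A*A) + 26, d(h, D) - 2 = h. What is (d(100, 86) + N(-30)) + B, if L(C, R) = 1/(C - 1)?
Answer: 27190/3 ≈ 9063.3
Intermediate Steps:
d(h, D) = 2 + h
L(C, R) = 1/(-1 + C)
N(A) = 26 + 2*A² (N(A) = (A² + A²) + 26 = 2*A² + 26 = 26 + 2*A²)
B = 21406/3 (B = 66*(108 + 1/(-1 + 10)) = 66*(108 + 1/9) = 66*(108 + ⅑) = 66*(973/9) = 21406/3 ≈ 7135.3)
(d(100, 86) + N(-30)) + B = ((2 + 100) + (26 + 2*(-30)²)) + 21406/3 = (102 + (26 + 2*900)) + 21406/3 = (102 + (26 + 1800)) + 21406/3 = (102 + 1826) + 21406/3 = 1928 + 21406/3 = 27190/3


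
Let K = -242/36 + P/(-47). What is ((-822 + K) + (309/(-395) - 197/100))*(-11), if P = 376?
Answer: 656553007/71100 ≈ 9234.2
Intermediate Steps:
K = -265/18 (K = -242/36 + 376/(-47) = -242*1/36 + 376*(-1/47) = -121/18 - 8 = -265/18 ≈ -14.722)
((-822 + K) + (309/(-395) - 197/100))*(-11) = ((-822 - 265/18) + (309/(-395) - 197/100))*(-11) = (-15061/18 + (309*(-1/395) - 197*1/100))*(-11) = (-15061/18 + (-309/395 - 197/100))*(-11) = (-15061/18 - 21743/7900)*(-11) = -59686637/71100*(-11) = 656553007/71100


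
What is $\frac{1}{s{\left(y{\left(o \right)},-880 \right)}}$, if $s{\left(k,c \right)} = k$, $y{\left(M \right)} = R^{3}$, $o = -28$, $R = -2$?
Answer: $- \frac{1}{8} \approx -0.125$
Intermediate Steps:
$y{\left(M \right)} = -8$ ($y{\left(M \right)} = \left(-2\right)^{3} = -8$)
$\frac{1}{s{\left(y{\left(o \right)},-880 \right)}} = \frac{1}{-8} = - \frac{1}{8}$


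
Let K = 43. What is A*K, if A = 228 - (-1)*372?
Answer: 25800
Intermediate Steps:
A = 600 (A = 228 - 1*(-372) = 228 + 372 = 600)
A*K = 600*43 = 25800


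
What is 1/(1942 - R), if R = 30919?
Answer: -1/28977 ≈ -3.4510e-5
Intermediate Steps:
1/(1942 - R) = 1/(1942 - 1*30919) = 1/(1942 - 30919) = 1/(-28977) = -1/28977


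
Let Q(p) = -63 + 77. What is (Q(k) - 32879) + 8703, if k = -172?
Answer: -24162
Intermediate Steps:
Q(p) = 14
(Q(k) - 32879) + 8703 = (14 - 32879) + 8703 = -32865 + 8703 = -24162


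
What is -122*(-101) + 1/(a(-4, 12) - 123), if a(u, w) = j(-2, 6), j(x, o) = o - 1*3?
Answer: 1478639/120 ≈ 12322.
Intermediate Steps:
j(x, o) = -3 + o (j(x, o) = o - 3 = -3 + o)
a(u, w) = 3 (a(u, w) = -3 + 6 = 3)
-122*(-101) + 1/(a(-4, 12) - 123) = -122*(-101) + 1/(3 - 123) = 12322 + 1/(-120) = 12322 - 1/120 = 1478639/120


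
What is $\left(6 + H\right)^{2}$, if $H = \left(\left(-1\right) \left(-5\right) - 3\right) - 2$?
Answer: $36$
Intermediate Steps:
$H = 0$ ($H = \left(5 - 3\right) - 2 = 2 - 2 = 0$)
$\left(6 + H\right)^{2} = \left(6 + 0\right)^{2} = 6^{2} = 36$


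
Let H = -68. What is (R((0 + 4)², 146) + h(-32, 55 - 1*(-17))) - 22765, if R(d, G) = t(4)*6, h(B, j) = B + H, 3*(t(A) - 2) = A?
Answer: -22845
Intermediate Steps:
t(A) = 2 + A/3
h(B, j) = -68 + B (h(B, j) = B - 68 = -68 + B)
R(d, G) = 20 (R(d, G) = (2 + (⅓)*4)*6 = (2 + 4/3)*6 = (10/3)*6 = 20)
(R((0 + 4)², 146) + h(-32, 55 - 1*(-17))) - 22765 = (20 + (-68 - 32)) - 22765 = (20 - 100) - 22765 = -80 - 22765 = -22845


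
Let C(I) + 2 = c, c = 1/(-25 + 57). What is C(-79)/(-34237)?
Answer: 9/156512 ≈ 5.7504e-5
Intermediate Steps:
c = 1/32 ≈ 0.031250
C(I) = -63/32 (C(I) = -2 + 1/32 = -63/32)
C(-79)/(-34237) = -63/32/(-34237) = -63/32*(-1/34237) = 9/156512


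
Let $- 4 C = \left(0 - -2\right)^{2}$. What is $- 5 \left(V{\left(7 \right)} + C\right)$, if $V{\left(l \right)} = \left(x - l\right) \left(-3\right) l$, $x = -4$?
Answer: $-1150$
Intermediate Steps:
$V{\left(l \right)} = l \left(12 + 3 l\right)$ ($V{\left(l \right)} = \left(-4 - l\right) \left(-3\right) l = \left(12 + 3 l\right) l = l \left(12 + 3 l\right)$)
$C = -1$ ($C = - \frac{\left(0 - -2\right)^{2}}{4} = - \frac{\left(0 + 2\right)^{2}}{4} = - \frac{2^{2}}{4} = \left(- \frac{1}{4}\right) 4 = -1$)
$- 5 \left(V{\left(7 \right)} + C\right) = - 5 \left(3 \cdot 7 \left(4 + 7\right) - 1\right) = - 5 \left(3 \cdot 7 \cdot 11 - 1\right) = - 5 \left(231 - 1\right) = \left(-5\right) 230 = -1150$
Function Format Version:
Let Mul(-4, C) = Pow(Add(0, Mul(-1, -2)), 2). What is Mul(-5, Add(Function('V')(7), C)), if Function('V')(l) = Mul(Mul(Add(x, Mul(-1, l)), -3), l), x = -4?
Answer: -1150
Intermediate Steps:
Function('V')(l) = Mul(l, Add(12, Mul(3, l))) (Function('V')(l) = Mul(Mul(Add(-4, Mul(-1, l)), -3), l) = Mul(Add(12, Mul(3, l)), l) = Mul(l, Add(12, Mul(3, l))))
C = -1 (C = Mul(Rational(-1, 4), Pow(Add(0, Mul(-1, -2)), 2)) = Mul(Rational(-1, 4), Pow(Add(0, 2), 2)) = Mul(Rational(-1, 4), Pow(2, 2)) = Mul(Rational(-1, 4), 4) = -1)
Mul(-5, Add(Function('V')(7), C)) = Mul(-5, Add(Mul(3, 7, Add(4, 7)), -1)) = Mul(-5, Add(Mul(3, 7, 11), -1)) = Mul(-5, Add(231, -1)) = Mul(-5, 230) = -1150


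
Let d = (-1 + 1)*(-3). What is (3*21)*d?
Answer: 0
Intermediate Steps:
d = 0 (d = 0*(-3) = 0)
(3*21)*d = (3*21)*0 = 63*0 = 0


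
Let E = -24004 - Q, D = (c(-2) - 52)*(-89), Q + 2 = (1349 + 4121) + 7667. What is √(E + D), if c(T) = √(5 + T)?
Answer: √(-32511 - 89*√3) ≈ 180.74*I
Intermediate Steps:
Q = 13135 (Q = -2 + ((1349 + 4121) + 7667) = -2 + (5470 + 7667) = -2 + 13137 = 13135)
D = 4628 - 89*√3 (D = (√(5 - 2) - 52)*(-89) = (√3 - 52)*(-89) = (-52 + √3)*(-89) = 4628 - 89*√3 ≈ 4473.8)
E = -37139 (E = -24004 - 1*13135 = -24004 - 13135 = -37139)
√(E + D) = √(-37139 + (4628 - 89*√3)) = √(-32511 - 89*√3)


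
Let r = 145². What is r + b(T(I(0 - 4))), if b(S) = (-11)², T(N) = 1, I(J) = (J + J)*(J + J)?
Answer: 21146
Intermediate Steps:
I(J) = 4*J² (I(J) = (2*J)*(2*J) = 4*J²)
b(S) = 121
r = 21025
r + b(T(I(0 - 4))) = 21025 + 121 = 21146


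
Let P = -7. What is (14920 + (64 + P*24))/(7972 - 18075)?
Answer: -14816/10103 ≈ -1.4665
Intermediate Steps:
(14920 + (64 + P*24))/(7972 - 18075) = (14920 + (64 - 7*24))/(7972 - 18075) = (14920 + (64 - 168))/(-10103) = (14920 - 104)*(-1/10103) = 14816*(-1/10103) = -14816/10103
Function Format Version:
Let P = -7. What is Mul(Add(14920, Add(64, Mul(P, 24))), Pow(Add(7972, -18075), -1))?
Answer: Rational(-14816, 10103) ≈ -1.4665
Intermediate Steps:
Mul(Add(14920, Add(64, Mul(P, 24))), Pow(Add(7972, -18075), -1)) = Mul(Add(14920, Add(64, Mul(-7, 24))), Pow(Add(7972, -18075), -1)) = Mul(Add(14920, Add(64, -168)), Pow(-10103, -1)) = Mul(Add(14920, -104), Rational(-1, 10103)) = Mul(14816, Rational(-1, 10103)) = Rational(-14816, 10103)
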